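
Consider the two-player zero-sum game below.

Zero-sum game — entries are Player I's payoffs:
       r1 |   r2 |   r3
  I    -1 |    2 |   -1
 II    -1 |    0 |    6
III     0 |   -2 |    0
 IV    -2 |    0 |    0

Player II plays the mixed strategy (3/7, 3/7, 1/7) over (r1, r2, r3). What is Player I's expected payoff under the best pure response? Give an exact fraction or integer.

I: (-1)·(3/7) + (2)·(3/7) + (-1)·(1/7) = 2/7.
II: (-1)·(3/7) + (0)·(3/7) + (6)·(1/7) = 3/7.
III: (0)·(3/7) + (-2)·(3/7) + (0)·(1/7) = -6/7.
IV: (-2)·(3/7) + (0)·(3/7) + (0)·(1/7) = -6/7.
The best pure response is II with expected payoff 3/7.

3/7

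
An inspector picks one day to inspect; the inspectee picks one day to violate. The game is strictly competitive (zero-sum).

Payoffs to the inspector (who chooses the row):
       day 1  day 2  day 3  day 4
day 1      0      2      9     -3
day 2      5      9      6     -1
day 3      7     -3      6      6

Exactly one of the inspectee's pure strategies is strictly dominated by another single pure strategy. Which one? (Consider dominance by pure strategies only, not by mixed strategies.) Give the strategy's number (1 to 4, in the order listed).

The inspectee prefers columns that give the inspector less. Compare day 1 with day 4: -3 < 0, -1 < 5, 6 < 7.
So day 4 strictly dominates day 1 for the inspectee; day 1 is strictly dominated.

1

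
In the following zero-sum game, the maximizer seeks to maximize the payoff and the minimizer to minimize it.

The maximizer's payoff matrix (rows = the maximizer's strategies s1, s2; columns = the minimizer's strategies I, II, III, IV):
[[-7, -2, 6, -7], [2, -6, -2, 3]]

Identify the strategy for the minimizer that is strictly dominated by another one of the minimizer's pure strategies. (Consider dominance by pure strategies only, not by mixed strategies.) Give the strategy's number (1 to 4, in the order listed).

3

The minimizer prefers columns that give the maximizer less. Compare III with II: -2 < 6, -6 < -2.
So II strictly dominates III for the minimizer; III is strictly dominated.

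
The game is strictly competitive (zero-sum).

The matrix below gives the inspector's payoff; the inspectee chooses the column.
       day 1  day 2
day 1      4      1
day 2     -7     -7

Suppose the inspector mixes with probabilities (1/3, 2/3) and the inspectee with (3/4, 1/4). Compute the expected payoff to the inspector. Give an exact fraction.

Against (3/4, 1/4), each row's expected payoff is day 1: 13/4; day 2: -7.
Taking the (1/3, 2/3)-weighted average: (1/3)·(13/4) + (2/3)·(-7) = -43/12.

-43/12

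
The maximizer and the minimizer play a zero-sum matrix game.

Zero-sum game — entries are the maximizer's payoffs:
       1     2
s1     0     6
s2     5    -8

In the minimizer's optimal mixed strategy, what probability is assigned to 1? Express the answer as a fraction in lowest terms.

Row minima are 0 and -8, so the maximizer's maximin is 0; column maxima are 5 and 6, so the minimizer's minimax is 5. These differ, so the equilibrium is in mixed strategies.
Let the minimizer play 1 with probability q. The maximizer is indifferent when 6(1−q) = 5q − 8(1−q), giving q = 14/19.

14/19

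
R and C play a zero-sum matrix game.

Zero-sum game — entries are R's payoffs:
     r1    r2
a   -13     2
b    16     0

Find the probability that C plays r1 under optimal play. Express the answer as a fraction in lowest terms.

2/31

Row minima are -13 and 0, so R's maximin is 0; column maxima are 16 and 2, so C's minimax is 2. These differ, so the equilibrium is in mixed strategies.
Let C play r1 with probability q. R is indifferent when −13q + 2(1−q) = 16q, giving q = 2/31.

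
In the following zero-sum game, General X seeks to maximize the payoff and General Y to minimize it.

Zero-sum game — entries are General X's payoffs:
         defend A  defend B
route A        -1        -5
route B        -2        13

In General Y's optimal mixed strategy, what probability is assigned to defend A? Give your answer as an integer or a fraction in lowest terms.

Row minima are -5 and -2, so General X's maximin is -2; column maxima are -1 and 13, so General Y's minimax is -1. These differ, so the equilibrium is in mixed strategies.
Let General Y play defend A with probability q. General X is indifferent when −q − 5(1−q) = −2q + 13(1−q), giving q = 18/19.

18/19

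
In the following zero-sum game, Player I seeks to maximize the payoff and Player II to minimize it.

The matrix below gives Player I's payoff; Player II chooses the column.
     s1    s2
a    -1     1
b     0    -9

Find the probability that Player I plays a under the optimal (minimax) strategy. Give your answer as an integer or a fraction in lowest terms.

9/11

Row minima are -1 and -9, so Player I's maximin is -1; column maxima are 0 and 1, so Player II's minimax is 0. These differ, so the equilibrium is in mixed strategies.
Let Player I play a with probability p. Player II is indifferent when −p = p − 9(1−p), giving p = 9/11.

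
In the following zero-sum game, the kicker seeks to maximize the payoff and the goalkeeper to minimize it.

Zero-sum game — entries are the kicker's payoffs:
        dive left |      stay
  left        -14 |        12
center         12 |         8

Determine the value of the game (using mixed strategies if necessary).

Row minima are -14 and 8, so the kicker's maximin is 8; column maxima are 12 and 12, so the goalkeeper's minimax is 12. These differ, so the equilibrium is in mixed strategies.
Let the kicker play left with probability p. The goalkeeper is indifferent when −14p + 12(1−p) = 12p + 8(1−p), giving p = 2/15.
Let the goalkeeper play dive left with probability q. The kicker is indifferent when −14q + 12(1−q) = 12q + 8(1−q), giving q = 2/15.
The value is -14·(2/15) + (12)·(13/15) = 128/15.

128/15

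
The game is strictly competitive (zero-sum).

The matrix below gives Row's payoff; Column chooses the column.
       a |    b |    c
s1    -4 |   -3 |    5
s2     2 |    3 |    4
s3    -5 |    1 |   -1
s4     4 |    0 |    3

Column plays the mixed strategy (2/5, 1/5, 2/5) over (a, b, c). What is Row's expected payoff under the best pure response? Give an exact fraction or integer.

3

s1: (-4)·(2/5) + (-3)·(1/5) + (5)·(2/5) = -1/5.
s2: (2)·(2/5) + (3)·(1/5) + (4)·(2/5) = 3.
s3: (-5)·(2/5) + (1)·(1/5) + (-1)·(2/5) = -11/5.
s4: (4)·(2/5) + (0)·(1/5) + (3)·(2/5) = 14/5.
The best pure response is s2 with expected payoff 3.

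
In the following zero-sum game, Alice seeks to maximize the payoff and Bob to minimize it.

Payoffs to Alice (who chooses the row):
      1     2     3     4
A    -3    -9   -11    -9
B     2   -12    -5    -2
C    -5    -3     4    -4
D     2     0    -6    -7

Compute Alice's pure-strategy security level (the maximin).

The worst-case payoff for each row is A: -11, B: -12, C: -5, D: -7.
The best of these is -5.

-5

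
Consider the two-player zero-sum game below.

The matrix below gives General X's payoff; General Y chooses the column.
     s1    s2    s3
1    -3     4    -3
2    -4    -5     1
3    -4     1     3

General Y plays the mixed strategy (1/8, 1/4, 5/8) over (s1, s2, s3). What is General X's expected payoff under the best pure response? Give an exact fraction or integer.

13/8

1: (-3)·(1/8) + (4)·(1/4) + (-3)·(5/8) = -5/4.
2: (-4)·(1/8) + (-5)·(1/4) + (1)·(5/8) = -9/8.
3: (-4)·(1/8) + (1)·(1/4) + (3)·(5/8) = 13/8.
The best pure response is 3 with expected payoff 13/8.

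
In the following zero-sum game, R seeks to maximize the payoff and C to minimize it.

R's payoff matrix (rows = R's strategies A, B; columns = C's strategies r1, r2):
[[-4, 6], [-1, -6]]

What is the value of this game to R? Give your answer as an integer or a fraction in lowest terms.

Row minima are -4 and -6, so R's maximin is -4; column maxima are -1 and 6, so C's minimax is -1. These differ, so the equilibrium is in mixed strategies.
Let R play A with probability p. C is indifferent when −4p − (1−p) = 6p − 6(1−p), giving p = 1/3.
Let C play r1 with probability q. R is indifferent when −4q + 6(1−q) = −q − 6(1−q), giving q = 4/5.
The value is -4·(4/5) + (6)·(1/5) = -2.

-2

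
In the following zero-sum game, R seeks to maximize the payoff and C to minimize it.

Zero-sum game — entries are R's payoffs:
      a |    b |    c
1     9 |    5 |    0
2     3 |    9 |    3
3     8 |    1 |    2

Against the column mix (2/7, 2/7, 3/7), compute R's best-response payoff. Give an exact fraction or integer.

1: (9)·(2/7) + (5)·(2/7) + (0)·(3/7) = 4.
2: (3)·(2/7) + (9)·(2/7) + (3)·(3/7) = 33/7.
3: (8)·(2/7) + (1)·(2/7) + (2)·(3/7) = 24/7.
The best pure response is 2 with expected payoff 33/7.

33/7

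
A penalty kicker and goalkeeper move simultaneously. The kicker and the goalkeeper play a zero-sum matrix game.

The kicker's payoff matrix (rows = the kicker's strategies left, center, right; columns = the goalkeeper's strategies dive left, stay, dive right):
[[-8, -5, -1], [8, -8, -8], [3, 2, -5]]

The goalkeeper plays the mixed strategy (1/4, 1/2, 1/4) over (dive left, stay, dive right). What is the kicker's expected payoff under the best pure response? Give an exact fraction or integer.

1/2

left: (-8)·(1/4) + (-5)·(1/2) + (-1)·(1/4) = -19/4.
center: (8)·(1/4) + (-8)·(1/2) + (-8)·(1/4) = -4.
right: (3)·(1/4) + (2)·(1/2) + (-5)·(1/4) = 1/2.
The best pure response is right with expected payoff 1/2.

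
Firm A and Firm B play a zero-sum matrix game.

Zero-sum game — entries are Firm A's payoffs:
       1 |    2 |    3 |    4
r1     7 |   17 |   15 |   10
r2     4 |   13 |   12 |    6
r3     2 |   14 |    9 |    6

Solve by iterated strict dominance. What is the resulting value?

Row r2 is strictly dominated by row r1 (7>4, 17>13, 15>12, 10>6); eliminate r2.
Row r3 is strictly dominated by row r1 (7>2, 17>14, 15>9, 10>6); eliminate r3.
Column 2 is strictly dominated by 1 for Firm B (7<17); eliminate 2.
Column 3 is strictly dominated by 1 for Firm B (7<15); eliminate 3.
Column 4 is strictly dominated by 1 for Firm B (7<10); eliminate 4.
Only (r1, 1) remains, with payoff 7.

7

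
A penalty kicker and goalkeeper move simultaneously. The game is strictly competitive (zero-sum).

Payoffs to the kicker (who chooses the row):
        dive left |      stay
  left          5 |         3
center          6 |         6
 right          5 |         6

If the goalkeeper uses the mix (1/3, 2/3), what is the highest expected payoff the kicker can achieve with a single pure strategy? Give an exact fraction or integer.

left: (5)·(1/3) + (3)·(2/3) = 11/3.
center: (6)·(1/3) + (6)·(2/3) = 6.
right: (5)·(1/3) + (6)·(2/3) = 17/3.
The best pure response is center with expected payoff 6.

6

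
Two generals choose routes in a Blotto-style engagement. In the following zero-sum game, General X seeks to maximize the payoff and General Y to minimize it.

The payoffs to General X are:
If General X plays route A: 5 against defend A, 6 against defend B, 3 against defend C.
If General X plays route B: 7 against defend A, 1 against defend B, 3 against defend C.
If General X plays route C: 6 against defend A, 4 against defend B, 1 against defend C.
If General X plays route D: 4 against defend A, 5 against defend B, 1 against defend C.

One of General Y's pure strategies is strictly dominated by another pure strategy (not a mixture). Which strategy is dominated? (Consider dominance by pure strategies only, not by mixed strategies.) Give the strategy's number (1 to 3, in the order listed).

General Y prefers columns that give General X less. Compare defend A with defend C: 3 < 5, 3 < 7, 1 < 6, 1 < 4.
So defend C strictly dominates defend A for General Y; defend A is strictly dominated.

1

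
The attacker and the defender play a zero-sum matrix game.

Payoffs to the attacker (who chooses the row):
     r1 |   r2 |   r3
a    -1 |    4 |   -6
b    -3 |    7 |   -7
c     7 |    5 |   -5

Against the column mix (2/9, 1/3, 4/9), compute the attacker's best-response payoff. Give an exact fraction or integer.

a: (-1)·(2/9) + (4)·(1/3) + (-6)·(4/9) = -14/9.
b: (-3)·(2/9) + (7)·(1/3) + (-7)·(4/9) = -13/9.
c: (7)·(2/9) + (5)·(1/3) + (-5)·(4/9) = 1.
The best pure response is c with expected payoff 1.

1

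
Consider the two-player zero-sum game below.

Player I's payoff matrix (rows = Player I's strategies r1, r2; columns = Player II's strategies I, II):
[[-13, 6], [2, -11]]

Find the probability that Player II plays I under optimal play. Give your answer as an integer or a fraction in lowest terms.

17/32

Row minima are -13 and -11, so Player I's maximin is -11; column maxima are 2 and 6, so Player II's minimax is 2. These differ, so the equilibrium is in mixed strategies.
Let Player II play I with probability q. Player I is indifferent when −13q + 6(1−q) = 2q − 11(1−q), giving q = 17/32.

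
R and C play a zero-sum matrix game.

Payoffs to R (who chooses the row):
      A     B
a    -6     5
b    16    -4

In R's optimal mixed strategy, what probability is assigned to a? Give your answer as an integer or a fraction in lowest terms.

20/31

Row minima are -6 and -4, so R's maximin is -4; column maxima are 16 and 5, so C's minimax is 5. These differ, so the equilibrium is in mixed strategies.
Let R play a with probability p. C is indifferent when −6p + 16(1−p) = 5p − 4(1−p), giving p = 20/31.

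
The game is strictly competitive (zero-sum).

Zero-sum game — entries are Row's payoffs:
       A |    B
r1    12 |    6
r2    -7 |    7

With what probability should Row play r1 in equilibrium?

Row minima are 6 and -7, so Row's maximin is 6; column maxima are 12 and 7, so Column's minimax is 7. These differ, so the equilibrium is in mixed strategies.
Let Row play r1 with probability p. Column is indifferent when 12p − 7(1−p) = 6p + 7(1−p), giving p = 7/10.

7/10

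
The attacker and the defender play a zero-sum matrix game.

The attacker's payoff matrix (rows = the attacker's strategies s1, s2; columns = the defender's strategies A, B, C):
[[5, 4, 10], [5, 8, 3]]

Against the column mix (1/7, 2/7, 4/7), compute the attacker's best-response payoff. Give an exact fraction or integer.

s1: (5)·(1/7) + (4)·(2/7) + (10)·(4/7) = 53/7.
s2: (5)·(1/7) + (8)·(2/7) + (3)·(4/7) = 33/7.
The best pure response is s1 with expected payoff 53/7.

53/7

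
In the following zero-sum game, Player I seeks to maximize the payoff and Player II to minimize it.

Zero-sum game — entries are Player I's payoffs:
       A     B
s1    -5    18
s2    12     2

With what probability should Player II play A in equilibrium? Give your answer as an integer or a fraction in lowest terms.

16/33

Row minima are -5 and 2, so Player I's maximin is 2; column maxima are 12 and 18, so Player II's minimax is 12. These differ, so the equilibrium is in mixed strategies.
Let Player II play A with probability q. Player I is indifferent when −5q + 18(1−q) = 12q + 2(1−q), giving q = 16/33.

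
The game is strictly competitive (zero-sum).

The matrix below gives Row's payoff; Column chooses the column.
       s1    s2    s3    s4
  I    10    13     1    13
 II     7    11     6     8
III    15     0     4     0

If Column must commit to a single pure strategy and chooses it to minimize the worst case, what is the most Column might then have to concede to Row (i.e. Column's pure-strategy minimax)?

6

The worst case (largest entry) in each column is s1: 15, s2: 13, s3: 6, s4: 13.
The best (smallest) of these is 6.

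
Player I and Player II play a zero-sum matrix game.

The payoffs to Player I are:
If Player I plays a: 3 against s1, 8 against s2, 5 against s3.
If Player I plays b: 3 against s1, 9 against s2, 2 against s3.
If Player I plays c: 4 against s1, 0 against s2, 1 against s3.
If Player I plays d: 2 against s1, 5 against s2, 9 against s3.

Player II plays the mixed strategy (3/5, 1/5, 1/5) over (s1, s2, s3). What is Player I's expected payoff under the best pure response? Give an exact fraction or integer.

22/5

a: (3)·(3/5) + (8)·(1/5) + (5)·(1/5) = 22/5.
b: (3)·(3/5) + (9)·(1/5) + (2)·(1/5) = 4.
c: (4)·(3/5) + (0)·(1/5) + (1)·(1/5) = 13/5.
d: (2)·(3/5) + (5)·(1/5) + (9)·(1/5) = 4.
The best pure response is a with expected payoff 22/5.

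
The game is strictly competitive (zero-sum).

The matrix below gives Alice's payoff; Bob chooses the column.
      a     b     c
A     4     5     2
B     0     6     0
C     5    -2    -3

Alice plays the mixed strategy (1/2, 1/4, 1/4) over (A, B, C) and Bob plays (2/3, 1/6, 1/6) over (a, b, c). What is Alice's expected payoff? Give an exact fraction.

Against (2/3, 1/6, 1/6), each row's expected payoff is A: 23/6; B: 1; C: 5/2.
Taking the (1/2, 1/4, 1/4)-weighted average: (1/2)·(23/6) + (1/4)·(1) + (1/4)·(5/2) = 67/24.

67/24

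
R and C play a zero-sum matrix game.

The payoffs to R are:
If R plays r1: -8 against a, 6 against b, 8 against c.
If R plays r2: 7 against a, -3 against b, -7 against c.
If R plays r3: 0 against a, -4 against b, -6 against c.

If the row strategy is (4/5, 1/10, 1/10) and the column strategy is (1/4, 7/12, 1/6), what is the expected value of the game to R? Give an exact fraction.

109/60

Against (1/4, 7/12, 1/6), each row's expected payoff is r1: 17/6; r2: -7/6; r3: -10/3.
Taking the (4/5, 1/10, 1/10)-weighted average: (4/5)·(17/6) + (1/10)·(-7/6) + (1/10)·(-10/3) = 109/60.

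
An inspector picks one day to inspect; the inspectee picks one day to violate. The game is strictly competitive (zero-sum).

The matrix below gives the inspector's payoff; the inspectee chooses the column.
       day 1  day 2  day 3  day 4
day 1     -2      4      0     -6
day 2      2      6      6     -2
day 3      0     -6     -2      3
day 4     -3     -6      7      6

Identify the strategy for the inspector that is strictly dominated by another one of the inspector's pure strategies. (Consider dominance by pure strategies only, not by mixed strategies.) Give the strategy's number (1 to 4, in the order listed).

Compare day 1 with day 2: 2 > -2, 6 > 4, 6 > 0, -2 > -6.
So day 2 strictly dominates day 1 for the inspector; day 1 is strictly dominated.

1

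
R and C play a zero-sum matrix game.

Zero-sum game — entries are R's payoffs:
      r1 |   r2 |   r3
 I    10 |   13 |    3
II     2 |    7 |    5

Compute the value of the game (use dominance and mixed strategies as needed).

22/5

Column r2 is strictly dominated by r1 for C (it gives R more in every row).
The remaining 2×2 game on (I, II) × (r1, r3) has no saddle point. Let R play I with probability p; indifference gives 10p + 2(1−p) = 3p + 5(1−p), so p = 3/10.
Similarly C's optimal q on r1 is 1/5, and the value is 10·(1/5) + (3)·(4/5) = 22/5.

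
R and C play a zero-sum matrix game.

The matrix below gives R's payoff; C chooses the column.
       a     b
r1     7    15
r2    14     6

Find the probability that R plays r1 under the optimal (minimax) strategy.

Row minima are 7 and 6, so R's maximin is 7; column maxima are 14 and 15, so C's minimax is 14. These differ, so the equilibrium is in mixed strategies.
Let R play r1 with probability p. C is indifferent when 7p + 14(1−p) = 15p + 6(1−p), giving p = 1/2.

1/2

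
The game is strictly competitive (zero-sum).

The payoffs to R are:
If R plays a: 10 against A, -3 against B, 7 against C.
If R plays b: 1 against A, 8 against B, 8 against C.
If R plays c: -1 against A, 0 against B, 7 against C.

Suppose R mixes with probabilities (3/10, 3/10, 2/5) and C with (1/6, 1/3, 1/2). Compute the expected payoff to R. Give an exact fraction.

Against (1/6, 1/3, 1/2), each row's expected payoff is a: 25/6; b: 41/6; c: 10/3.
Taking the (3/10, 3/10, 2/5)-weighted average: (3/10)·(25/6) + (3/10)·(41/6) + (2/5)·(10/3) = 139/30.

139/30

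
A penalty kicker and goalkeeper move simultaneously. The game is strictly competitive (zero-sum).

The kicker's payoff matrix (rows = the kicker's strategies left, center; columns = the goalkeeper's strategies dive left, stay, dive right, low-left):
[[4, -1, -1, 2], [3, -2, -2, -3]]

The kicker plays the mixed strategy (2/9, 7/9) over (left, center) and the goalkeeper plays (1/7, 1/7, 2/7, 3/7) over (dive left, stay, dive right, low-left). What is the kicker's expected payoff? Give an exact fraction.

-10/9

Against (1/7, 1/7, 2/7, 3/7), each row's expected payoff is left: 1; center: -12/7.
Taking the (2/9, 7/9)-weighted average: (2/9)·(1) + (7/9)·(-12/7) = -10/9.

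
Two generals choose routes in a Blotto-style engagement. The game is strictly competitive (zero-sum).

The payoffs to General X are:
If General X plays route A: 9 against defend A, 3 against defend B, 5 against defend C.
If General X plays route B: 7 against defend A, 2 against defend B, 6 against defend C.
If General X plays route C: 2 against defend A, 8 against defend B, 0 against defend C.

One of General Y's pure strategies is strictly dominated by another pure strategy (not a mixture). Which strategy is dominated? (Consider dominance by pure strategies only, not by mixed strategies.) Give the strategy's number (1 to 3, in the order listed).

1

General Y prefers columns that give General X less. Compare defend A with defend C: 5 < 9, 6 < 7, 0 < 2.
So defend C strictly dominates defend A for General Y; defend A is strictly dominated.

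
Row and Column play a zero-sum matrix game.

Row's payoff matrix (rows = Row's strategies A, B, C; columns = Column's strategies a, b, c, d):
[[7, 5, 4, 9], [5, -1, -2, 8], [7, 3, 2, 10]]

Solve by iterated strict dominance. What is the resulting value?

Column d is strictly dominated by a for Column (7<9, 5<8, 7<10); eliminate d.
Row B is strictly dominated by row A (7>5, 5>-1, 4>-2); eliminate B.
Column a is strictly dominated by b for Column (5<7, 3<7); eliminate a.
Row C is strictly dominated by row A (5>3, 4>2); eliminate C.
Column b is strictly dominated by c for Column (4<5); eliminate b.
Only (A, c) remains, with payoff 4.

4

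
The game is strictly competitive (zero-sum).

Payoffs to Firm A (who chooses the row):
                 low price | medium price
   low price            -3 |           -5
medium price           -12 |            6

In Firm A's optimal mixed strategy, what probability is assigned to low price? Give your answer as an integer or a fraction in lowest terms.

9/10

Row minima are -5 and -12, so Firm A's maximin is -5; column maxima are -3 and 6, so Firm B's minimax is -3. These differ, so the equilibrium is in mixed strategies.
Let Firm A play low price with probability p. Firm B is indifferent when −3p − 12(1−p) = −5p + 6(1−p), giving p = 9/10.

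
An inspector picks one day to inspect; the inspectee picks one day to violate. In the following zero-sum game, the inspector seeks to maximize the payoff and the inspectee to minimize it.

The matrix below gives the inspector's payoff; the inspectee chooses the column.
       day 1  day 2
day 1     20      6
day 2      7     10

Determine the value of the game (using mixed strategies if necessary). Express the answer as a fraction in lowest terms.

158/17

Row minima are 6 and 7, so the inspector's maximin is 7; column maxima are 20 and 10, so the inspectee's minimax is 10. These differ, so the equilibrium is in mixed strategies.
Let the inspector play day 1 with probability p. The inspectee is indifferent when 20p + 7(1−p) = 6p + 10(1−p), giving p = 3/17.
Let the inspectee play day 1 with probability q. The inspector is indifferent when 20q + 6(1−q) = 7q + 10(1−q), giving q = 4/17.
The value is 20·(4/17) + (6)·(13/17) = 158/17.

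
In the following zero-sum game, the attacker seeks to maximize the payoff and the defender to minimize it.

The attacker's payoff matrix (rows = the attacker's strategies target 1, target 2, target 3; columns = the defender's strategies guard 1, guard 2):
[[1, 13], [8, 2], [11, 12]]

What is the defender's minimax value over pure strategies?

11

The worst case (largest entry) in each column is guard 1: 11, guard 2: 13.
The best (smallest) of these is 11.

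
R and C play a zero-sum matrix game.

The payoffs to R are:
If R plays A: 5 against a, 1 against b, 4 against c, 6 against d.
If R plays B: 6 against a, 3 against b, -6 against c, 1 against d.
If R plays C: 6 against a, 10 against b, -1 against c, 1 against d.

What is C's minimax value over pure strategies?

4

The worst case (largest entry) in each column is a: 6, b: 10, c: 4, d: 6.
The best (smallest) of these is 4.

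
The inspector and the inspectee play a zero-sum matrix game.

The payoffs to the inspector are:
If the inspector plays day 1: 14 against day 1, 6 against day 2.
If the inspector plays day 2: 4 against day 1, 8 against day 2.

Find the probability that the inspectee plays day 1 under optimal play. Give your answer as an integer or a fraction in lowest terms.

Row minima are 6 and 4, so the inspector's maximin is 6; column maxima are 14 and 8, so the inspectee's minimax is 8. These differ, so the equilibrium is in mixed strategies.
Let the inspectee play day 1 with probability q. The inspector is indifferent when 14q + 6(1−q) = 4q + 8(1−q), giving q = 1/6.

1/6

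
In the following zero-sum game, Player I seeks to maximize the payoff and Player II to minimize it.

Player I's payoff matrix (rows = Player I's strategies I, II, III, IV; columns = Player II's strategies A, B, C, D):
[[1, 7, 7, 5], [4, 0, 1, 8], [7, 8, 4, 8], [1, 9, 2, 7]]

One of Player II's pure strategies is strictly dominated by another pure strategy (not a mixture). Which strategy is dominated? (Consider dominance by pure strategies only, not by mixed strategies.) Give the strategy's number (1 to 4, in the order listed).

Player II prefers columns that give Player I less. Compare D with A: 1 < 5, 4 < 8, 7 < 8, 1 < 7.
So A strictly dominates D for Player II; D is strictly dominated.

4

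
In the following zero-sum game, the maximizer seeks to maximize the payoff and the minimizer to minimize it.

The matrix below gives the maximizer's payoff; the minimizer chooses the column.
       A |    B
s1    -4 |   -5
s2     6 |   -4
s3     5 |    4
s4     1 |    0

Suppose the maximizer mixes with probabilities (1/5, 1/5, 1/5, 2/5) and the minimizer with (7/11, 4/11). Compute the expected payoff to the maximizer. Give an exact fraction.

43/55

Against (7/11, 4/11), each row's expected payoff is s1: -48/11; s2: 26/11; s3: 51/11; s4: 7/11.
Taking the (1/5, 1/5, 1/5, 2/5)-weighted average: (1/5)·(-48/11) + (1/5)·(26/11) + (1/5)·(51/11) + (2/5)·(7/11) = 43/55.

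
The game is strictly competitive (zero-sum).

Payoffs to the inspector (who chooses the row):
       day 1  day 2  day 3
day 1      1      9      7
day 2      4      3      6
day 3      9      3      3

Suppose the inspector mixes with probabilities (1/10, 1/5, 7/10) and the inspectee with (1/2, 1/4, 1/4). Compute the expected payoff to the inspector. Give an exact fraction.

Against (1/2, 1/4, 1/4), each row's expected payoff is day 1: 9/2; day 2: 17/4; day 3: 6.
Taking the (1/10, 1/5, 7/10)-weighted average: (1/10)·(9/2) + (1/5)·(17/4) + (7/10)·(6) = 11/2.

11/2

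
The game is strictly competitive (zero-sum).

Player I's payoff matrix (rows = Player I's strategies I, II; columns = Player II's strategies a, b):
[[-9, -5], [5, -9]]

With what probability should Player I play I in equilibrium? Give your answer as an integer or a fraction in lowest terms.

Row minima are -9 and -9, so Player I's maximin is -9; column maxima are 5 and -5, so Player II's minimax is -5. These differ, so the equilibrium is in mixed strategies.
Let Player I play I with probability p. Player II is indifferent when −9p + 5(1−p) = −5p − 9(1−p), giving p = 7/9.

7/9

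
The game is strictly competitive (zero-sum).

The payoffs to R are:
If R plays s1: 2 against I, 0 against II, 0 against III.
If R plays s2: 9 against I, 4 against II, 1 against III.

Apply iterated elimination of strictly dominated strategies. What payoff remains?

1

Column I is strictly dominated by II for C (0<2, 4<9); eliminate I.
Row s1 is strictly dominated by row s2 (4>0, 1>0); eliminate s1.
Column II is strictly dominated by III for C (1<4); eliminate II.
Only (s2, III) remains, with payoff 1.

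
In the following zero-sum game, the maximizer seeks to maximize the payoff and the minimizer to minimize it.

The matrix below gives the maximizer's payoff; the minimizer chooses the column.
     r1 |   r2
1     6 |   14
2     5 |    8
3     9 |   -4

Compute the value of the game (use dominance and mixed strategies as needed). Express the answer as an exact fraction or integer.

Row 2 is strictly dominated by row 1, so the maximizer never plays it.
The remaining 2×2 game on (1, 3) × (r1, r2) has no saddle point. Let the maximizer play 1 with probability p; indifference gives 6p + 9(1−p) = 14p − 4(1−p), so p = 13/21.
Similarly the minimizer's optimal q on r1 is 6/7, and the value is 6·(6/7) + (14)·(1/7) = 50/7.

50/7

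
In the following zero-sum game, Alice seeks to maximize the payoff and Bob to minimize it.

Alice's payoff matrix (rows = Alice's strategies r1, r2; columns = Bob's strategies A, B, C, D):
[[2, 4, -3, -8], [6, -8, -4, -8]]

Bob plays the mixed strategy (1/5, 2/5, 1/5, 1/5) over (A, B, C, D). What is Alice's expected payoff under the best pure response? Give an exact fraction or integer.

r1: (2)·(1/5) + (4)·(2/5) + (-3)·(1/5) + (-8)·(1/5) = -1/5.
r2: (6)·(1/5) + (-8)·(2/5) + (-4)·(1/5) + (-8)·(1/5) = -22/5.
The best pure response is r1 with expected payoff -1/5.

-1/5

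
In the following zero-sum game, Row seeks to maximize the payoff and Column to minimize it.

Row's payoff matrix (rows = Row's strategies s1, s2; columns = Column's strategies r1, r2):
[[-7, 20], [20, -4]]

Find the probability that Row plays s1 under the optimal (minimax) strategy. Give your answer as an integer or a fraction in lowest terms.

Row minima are -7 and -4, so Row's maximin is -4; column maxima are 20 and 20, so Column's minimax is 20. These differ, so the equilibrium is in mixed strategies.
Let Row play s1 with probability p. Column is indifferent when −7p + 20(1−p) = 20p − 4(1−p), giving p = 8/17.

8/17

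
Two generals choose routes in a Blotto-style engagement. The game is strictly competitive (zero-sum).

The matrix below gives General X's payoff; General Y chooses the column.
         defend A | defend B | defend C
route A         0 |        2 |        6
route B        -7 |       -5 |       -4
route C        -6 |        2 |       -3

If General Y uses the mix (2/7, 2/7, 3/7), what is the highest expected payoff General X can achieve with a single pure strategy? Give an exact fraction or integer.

22/7

route A: (0)·(2/7) + (2)·(2/7) + (6)·(3/7) = 22/7.
route B: (-7)·(2/7) + (-5)·(2/7) + (-4)·(3/7) = -36/7.
route C: (-6)·(2/7) + (2)·(2/7) + (-3)·(3/7) = -17/7.
The best pure response is route A with expected payoff 22/7.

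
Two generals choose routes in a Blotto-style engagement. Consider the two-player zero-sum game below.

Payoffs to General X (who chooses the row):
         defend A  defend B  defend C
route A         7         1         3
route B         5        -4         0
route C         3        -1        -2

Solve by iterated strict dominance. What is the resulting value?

1

Row route B is strictly dominated by row route A (7>5, 1>-4, 3>0); eliminate route B.
Column defend A is strictly dominated by defend B for General Y (1<7, -1<3); eliminate defend A.
Row route C is strictly dominated by row route A (1>-1, 3>-2); eliminate route C.
Column defend C is strictly dominated by defend B for General Y (1<3); eliminate defend C.
Only (route A, defend B) remains, with payoff 1.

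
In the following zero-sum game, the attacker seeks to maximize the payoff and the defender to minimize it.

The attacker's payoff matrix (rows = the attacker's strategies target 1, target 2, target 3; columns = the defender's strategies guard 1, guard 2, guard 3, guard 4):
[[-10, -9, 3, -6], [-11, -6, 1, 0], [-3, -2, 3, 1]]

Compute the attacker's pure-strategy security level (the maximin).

The worst-case payoff for each row is target 1: -10, target 2: -11, target 3: -3.
The best of these is -3.

-3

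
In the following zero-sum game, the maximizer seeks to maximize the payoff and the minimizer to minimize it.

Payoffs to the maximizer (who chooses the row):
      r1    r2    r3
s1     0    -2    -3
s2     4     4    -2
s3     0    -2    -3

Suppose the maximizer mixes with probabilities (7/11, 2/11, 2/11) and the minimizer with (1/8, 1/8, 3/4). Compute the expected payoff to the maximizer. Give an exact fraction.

-47/22

Against (1/8, 1/8, 3/4), each row's expected payoff is s1: -5/2; s2: -1/2; s3: -5/2.
Taking the (7/11, 2/11, 2/11)-weighted average: (7/11)·(-5/2) + (2/11)·(-1/2) + (2/11)·(-5/2) = -47/22.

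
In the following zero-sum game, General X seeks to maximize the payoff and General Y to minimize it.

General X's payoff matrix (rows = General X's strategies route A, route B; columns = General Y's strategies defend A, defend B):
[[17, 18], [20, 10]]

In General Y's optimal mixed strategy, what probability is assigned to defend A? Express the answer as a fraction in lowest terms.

8/11

Row minima are 17 and 10, so General X's maximin is 17; column maxima are 20 and 18, so General Y's minimax is 18. These differ, so the equilibrium is in mixed strategies.
Let General Y play defend A with probability q. General X is indifferent when 17q + 18(1−q) = 20q + 10(1−q), giving q = 8/11.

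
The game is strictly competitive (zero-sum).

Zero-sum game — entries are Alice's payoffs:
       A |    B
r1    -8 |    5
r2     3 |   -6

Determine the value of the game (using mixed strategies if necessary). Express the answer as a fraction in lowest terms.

-3/2

Row minima are -8 and -6, so Alice's maximin is -6; column maxima are 3 and 5, so Bob's minimax is 3. These differ, so the equilibrium is in mixed strategies.
Let Alice play r1 with probability p. Bob is indifferent when −8p + 3(1−p) = 5p − 6(1−p), giving p = 9/22.
Let Bob play A with probability q. Alice is indifferent when −8q + 5(1−q) = 3q − 6(1−q), giving q = 1/2.
The value is -8·(1/2) + (5)·(1/2) = -3/2.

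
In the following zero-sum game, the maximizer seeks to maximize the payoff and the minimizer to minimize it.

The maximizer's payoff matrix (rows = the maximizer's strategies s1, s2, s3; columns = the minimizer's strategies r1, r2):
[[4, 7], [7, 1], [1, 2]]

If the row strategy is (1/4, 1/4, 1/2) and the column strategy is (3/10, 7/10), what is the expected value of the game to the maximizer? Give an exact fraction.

Against (3/10, 7/10), each row's expected payoff is s1: 61/10; s2: 14/5; s3: 17/10.
Taking the (1/4, 1/4, 1/2)-weighted average: (1/4)·(61/10) + (1/4)·(14/5) + (1/2)·(17/10) = 123/40.

123/40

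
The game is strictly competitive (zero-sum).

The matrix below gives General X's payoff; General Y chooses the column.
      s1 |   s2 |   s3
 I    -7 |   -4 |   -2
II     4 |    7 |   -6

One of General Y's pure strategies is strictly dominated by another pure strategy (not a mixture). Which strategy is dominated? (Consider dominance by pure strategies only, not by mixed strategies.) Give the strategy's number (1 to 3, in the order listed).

2

General Y prefers columns that give General X less. Compare s2 with s1: -7 < -4, 4 < 7.
So s1 strictly dominates s2 for General Y; s2 is strictly dominated.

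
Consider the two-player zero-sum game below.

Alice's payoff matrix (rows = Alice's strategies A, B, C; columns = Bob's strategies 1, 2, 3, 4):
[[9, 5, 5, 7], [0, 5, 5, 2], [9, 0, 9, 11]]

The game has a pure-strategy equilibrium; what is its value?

5

Row minima: 5, 0, 0 → Alice's maximin is 5.
Column maxima: 9, 5, 9, 11 → Bob's minimax is 5.
They coincide at (A, 2), so the value is 5.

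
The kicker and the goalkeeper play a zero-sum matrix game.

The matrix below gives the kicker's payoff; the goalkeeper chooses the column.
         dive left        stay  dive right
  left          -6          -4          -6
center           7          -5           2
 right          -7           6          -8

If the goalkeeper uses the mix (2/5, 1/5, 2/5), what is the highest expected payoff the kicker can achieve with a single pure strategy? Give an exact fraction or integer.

13/5

left: (-6)·(2/5) + (-4)·(1/5) + (-6)·(2/5) = -28/5.
center: (7)·(2/5) + (-5)·(1/5) + (2)·(2/5) = 13/5.
right: (-7)·(2/5) + (6)·(1/5) + (-8)·(2/5) = -24/5.
The best pure response is center with expected payoff 13/5.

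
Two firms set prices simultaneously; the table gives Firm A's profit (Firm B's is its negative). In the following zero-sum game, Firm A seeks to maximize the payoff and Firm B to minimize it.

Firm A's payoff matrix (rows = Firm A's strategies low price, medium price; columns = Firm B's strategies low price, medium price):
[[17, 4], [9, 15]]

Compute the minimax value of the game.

Row minima are 4 and 9, so Firm A's maximin is 9; column maxima are 17 and 15, so Firm B's minimax is 15. These differ, so the equilibrium is in mixed strategies.
Let Firm A play low price with probability p. Firm B is indifferent when 17p + 9(1−p) = 4p + 15(1−p), giving p = 6/19.
Let Firm B play low price with probability q. Firm A is indifferent when 17q + 4(1−q) = 9q + 15(1−q), giving q = 11/19.
The value is 17·(11/19) + (4)·(8/19) = 219/19.

219/19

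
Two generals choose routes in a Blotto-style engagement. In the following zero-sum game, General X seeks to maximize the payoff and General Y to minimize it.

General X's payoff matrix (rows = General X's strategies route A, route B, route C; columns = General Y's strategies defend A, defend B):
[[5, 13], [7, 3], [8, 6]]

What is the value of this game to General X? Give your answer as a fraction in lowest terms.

37/5

Row route B is strictly dominated by row route C, so General X never plays it.
The remaining 2×2 game on (route A, route C) × (defend A, defend B) has no saddle point. Let General X play route A with probability p; indifference gives 5p + 8(1−p) = 13p + 6(1−p), so p = 1/5.
Similarly General Y's optimal q on defend A is 7/10, and the value is 5·(7/10) + (13)·(3/10) = 37/5.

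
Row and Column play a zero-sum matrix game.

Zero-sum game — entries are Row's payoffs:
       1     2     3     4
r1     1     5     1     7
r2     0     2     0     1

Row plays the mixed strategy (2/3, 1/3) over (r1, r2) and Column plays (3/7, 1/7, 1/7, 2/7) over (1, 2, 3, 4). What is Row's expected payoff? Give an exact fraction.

50/21

Against (3/7, 1/7, 1/7, 2/7), each row's expected payoff is r1: 23/7; r2: 4/7.
Taking the (2/3, 1/3)-weighted average: (2/3)·(23/7) + (1/3)·(4/7) = 50/21.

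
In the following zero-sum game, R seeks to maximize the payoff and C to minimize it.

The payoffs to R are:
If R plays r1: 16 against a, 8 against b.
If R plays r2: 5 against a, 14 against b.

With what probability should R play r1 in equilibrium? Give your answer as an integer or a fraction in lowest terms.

9/17

Row minima are 8 and 5, so R's maximin is 8; column maxima are 16 and 14, so C's minimax is 14. These differ, so the equilibrium is in mixed strategies.
Let R play r1 with probability p. C is indifferent when 16p + 5(1−p) = 8p + 14(1−p), giving p = 9/17.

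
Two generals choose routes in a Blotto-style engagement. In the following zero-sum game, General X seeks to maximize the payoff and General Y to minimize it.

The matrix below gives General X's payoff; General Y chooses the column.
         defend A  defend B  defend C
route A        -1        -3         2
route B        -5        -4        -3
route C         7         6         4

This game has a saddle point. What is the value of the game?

4

Row minima: -3, -5, 4 → General X's maximin is 4.
Column maxima: 7, 6, 4 → General Y's minimax is 4.
They coincide at (route C, defend C), so the value is 4.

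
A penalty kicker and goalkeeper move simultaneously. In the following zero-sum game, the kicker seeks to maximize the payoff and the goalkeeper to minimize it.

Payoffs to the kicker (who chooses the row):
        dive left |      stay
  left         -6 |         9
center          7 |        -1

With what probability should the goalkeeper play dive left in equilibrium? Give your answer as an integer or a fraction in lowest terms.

Row minima are -6 and -1, so the kicker's maximin is -1; column maxima are 7 and 9, so the goalkeeper's minimax is 7. These differ, so the equilibrium is in mixed strategies.
Let the goalkeeper play dive left with probability q. The kicker is indifferent when −6q + 9(1−q) = 7q − (1−q), giving q = 10/23.

10/23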